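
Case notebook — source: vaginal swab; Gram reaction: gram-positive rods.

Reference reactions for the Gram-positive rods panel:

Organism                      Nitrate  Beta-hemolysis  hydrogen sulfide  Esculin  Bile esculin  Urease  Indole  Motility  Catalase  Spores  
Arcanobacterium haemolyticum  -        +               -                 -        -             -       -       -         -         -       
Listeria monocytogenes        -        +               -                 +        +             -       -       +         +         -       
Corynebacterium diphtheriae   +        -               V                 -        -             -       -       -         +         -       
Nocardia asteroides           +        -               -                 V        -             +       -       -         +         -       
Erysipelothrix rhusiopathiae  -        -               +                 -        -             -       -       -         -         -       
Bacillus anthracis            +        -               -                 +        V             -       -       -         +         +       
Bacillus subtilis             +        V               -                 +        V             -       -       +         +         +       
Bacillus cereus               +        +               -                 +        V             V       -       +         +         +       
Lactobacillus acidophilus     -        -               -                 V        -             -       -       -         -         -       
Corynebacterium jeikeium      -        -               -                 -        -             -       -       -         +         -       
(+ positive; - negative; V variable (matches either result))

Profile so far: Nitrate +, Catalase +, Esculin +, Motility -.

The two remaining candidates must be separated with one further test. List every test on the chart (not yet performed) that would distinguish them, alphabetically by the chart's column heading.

Spores, Urease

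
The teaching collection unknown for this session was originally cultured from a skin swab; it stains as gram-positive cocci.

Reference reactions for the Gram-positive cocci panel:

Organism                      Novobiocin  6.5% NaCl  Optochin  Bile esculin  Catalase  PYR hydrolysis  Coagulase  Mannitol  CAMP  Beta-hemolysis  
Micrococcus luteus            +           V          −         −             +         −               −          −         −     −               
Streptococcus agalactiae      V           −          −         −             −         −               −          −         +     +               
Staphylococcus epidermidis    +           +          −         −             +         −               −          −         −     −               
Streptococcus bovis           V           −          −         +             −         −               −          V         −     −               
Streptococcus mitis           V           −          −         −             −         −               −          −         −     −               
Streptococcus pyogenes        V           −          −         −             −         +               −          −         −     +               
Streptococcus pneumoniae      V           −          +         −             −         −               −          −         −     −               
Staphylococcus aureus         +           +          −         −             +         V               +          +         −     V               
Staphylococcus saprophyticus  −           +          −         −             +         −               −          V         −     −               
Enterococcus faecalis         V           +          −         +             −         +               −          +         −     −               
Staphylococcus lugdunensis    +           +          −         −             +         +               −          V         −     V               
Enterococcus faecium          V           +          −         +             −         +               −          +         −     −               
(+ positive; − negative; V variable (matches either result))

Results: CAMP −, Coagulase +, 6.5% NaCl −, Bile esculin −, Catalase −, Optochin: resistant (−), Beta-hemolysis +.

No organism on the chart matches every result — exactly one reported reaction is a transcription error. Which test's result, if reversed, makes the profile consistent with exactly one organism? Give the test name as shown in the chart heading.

As reported, no row in the chart matches all 7 reactions.
Reversing Beta-hemolysis → still no organism matches.
Reversing 6.5% NaCl → still no organism matches.
Reversing CAMP → still no organism matches.
Reversing Coagulase (to −) → unique match: Streptococcus pyogenes.
Reversing Catalase → still no organism matches.
Reversing Bile esculin → still no organism matches.
Reversing Optochin → still no organism matches.

Coagulase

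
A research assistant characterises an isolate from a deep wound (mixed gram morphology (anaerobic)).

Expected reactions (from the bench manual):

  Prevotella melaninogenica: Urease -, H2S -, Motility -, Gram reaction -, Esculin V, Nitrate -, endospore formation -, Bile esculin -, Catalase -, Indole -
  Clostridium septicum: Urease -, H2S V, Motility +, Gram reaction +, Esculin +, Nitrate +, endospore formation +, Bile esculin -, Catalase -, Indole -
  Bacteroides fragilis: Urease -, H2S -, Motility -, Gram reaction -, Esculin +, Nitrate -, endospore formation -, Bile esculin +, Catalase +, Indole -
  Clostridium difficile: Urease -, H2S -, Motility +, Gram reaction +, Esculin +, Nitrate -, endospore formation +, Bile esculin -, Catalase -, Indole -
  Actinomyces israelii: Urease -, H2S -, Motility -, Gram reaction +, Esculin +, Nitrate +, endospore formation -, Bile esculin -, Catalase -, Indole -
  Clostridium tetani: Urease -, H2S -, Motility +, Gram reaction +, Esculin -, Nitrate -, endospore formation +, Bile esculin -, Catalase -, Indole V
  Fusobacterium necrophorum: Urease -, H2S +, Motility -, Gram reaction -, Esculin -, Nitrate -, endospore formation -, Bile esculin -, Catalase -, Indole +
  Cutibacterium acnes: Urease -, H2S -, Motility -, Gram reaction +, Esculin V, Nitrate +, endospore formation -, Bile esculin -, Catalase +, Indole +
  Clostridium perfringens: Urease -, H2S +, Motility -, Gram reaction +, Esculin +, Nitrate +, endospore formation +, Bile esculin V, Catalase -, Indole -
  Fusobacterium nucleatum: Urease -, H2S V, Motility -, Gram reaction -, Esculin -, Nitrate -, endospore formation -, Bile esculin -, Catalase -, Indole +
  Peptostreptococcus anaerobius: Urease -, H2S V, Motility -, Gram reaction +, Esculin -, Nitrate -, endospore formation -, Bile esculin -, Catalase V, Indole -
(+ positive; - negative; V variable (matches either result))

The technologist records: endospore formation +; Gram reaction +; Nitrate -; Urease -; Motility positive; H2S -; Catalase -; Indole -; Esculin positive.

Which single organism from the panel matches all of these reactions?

Gram reaction +: excludes Prevotella melaninogenica, Bacteroides fragilis, Fusobacterium necrophorum, Fusobacterium nucleatum — 7 left.
Esculin +: excludes Clostridium tetani, Peptostreptococcus anaerobius — 5 left.
Motility +: excludes Actinomyces israelii, Cutibacterium acnes, Clostridium perfringens — 2 left.
Indole -: all 2 remaining candidates are consistent.
Urease -: all 2 remaining candidates are consistent.
Catalase -: all 2 remaining candidates are consistent.
endospore formation +: all 2 remaining candidates are consistent.
H2S -: all 2 remaining candidates are consistent.
Nitrate -: excludes Clostridium septicum — 1 left.

Clostridium difficile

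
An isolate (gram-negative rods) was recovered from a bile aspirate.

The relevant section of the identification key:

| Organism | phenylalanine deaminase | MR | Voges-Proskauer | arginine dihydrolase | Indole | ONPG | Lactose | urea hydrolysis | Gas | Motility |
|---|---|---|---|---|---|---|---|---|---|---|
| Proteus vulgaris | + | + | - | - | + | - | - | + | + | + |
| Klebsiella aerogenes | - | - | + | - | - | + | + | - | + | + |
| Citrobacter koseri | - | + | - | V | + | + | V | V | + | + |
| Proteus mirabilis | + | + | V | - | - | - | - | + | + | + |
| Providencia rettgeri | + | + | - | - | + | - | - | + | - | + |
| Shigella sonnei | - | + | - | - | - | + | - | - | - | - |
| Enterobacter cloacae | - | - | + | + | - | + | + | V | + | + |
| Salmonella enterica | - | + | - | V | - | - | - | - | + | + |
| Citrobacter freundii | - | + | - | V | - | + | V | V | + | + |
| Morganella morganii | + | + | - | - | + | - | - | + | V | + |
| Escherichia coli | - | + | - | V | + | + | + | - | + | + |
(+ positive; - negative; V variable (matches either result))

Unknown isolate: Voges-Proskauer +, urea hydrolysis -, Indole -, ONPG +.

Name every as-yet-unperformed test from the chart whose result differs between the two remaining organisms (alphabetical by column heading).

arginine dihydrolase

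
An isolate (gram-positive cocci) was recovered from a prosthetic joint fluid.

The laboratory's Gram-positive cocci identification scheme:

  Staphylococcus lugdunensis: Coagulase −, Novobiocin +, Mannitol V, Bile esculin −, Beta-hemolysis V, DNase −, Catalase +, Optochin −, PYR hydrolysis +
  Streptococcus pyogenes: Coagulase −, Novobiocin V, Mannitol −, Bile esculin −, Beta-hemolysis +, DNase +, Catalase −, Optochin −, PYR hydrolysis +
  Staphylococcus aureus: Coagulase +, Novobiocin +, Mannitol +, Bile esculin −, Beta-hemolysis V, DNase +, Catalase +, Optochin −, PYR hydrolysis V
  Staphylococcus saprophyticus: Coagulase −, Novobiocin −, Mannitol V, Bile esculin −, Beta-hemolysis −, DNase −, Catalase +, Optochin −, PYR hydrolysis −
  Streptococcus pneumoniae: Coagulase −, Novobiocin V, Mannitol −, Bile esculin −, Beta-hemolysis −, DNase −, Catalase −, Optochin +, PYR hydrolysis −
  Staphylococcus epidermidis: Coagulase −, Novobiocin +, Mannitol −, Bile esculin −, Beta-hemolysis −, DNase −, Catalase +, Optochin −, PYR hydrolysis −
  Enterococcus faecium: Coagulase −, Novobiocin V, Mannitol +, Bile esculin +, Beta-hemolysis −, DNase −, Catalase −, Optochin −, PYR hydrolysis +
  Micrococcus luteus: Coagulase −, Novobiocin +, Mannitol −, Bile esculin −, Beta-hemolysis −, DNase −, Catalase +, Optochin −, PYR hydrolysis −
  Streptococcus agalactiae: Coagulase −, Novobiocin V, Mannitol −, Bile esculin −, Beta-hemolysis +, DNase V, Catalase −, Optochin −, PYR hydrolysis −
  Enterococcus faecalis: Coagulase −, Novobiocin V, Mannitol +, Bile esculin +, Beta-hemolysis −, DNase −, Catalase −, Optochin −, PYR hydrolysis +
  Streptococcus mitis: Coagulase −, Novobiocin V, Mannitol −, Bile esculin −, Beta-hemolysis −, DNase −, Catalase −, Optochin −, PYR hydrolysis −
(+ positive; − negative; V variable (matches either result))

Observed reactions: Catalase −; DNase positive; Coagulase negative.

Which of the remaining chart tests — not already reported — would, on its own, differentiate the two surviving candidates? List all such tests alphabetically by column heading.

PYR hydrolysis

Catalase −: excludes 5 organisms — 6 left.
Coagulase −: all 6 remaining candidates are consistent.
DNase +: excludes Streptococcus pneumoniae, Enterococcus faecium, Enterococcus faecalis, Streptococcus mitis — 2 left.
Two candidates remain: Streptococcus agalactiae and Streptococcus pyogenes.
  Novobiocin: V vs V — variable for at least one, does not separate.
  Mannitol: − vs − — same for both, does not separate.
  Bile esculin: − vs − — same for both, does not separate.
  Beta-hemolysis: + vs + — same for both, does not separate.
  Optochin: − vs − — same for both, does not separate.
  PYR hydrolysis: Streptococcus agalactiae −, Streptococcus pyogenes + — discriminates.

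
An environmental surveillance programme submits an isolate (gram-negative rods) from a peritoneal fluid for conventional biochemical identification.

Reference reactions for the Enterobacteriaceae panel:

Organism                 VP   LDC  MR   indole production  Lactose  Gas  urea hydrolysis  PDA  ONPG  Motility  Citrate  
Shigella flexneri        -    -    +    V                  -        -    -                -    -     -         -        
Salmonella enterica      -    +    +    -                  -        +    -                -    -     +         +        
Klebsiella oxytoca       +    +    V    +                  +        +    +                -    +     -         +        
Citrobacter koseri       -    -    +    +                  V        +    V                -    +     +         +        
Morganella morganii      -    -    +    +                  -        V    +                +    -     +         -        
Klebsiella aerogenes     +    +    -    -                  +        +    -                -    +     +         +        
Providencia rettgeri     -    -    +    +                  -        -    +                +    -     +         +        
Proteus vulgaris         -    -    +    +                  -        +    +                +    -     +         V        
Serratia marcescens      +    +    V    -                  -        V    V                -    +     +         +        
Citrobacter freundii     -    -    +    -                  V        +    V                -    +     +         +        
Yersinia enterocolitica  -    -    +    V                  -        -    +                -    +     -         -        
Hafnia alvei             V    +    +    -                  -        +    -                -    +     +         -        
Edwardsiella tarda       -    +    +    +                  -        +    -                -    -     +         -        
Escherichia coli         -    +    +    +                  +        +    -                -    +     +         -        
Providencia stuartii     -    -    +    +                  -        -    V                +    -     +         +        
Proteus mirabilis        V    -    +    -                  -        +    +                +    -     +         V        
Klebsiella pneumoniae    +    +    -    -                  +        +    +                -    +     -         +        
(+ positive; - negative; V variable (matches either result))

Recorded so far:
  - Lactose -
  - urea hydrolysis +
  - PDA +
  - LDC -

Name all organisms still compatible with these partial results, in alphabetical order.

Morganella morganii, Proteus mirabilis, Proteus vulgaris, Providencia rettgeri, Providencia stuartii

LDC -: excludes 8 organisms — 9 left.
urea hydrolysis +: excludes Shigella flexneri — 8 left.
Lactose -: all 8 remaining candidates are consistent.
PDA +: excludes Citrobacter koseri, Citrobacter freundii, Yersinia enterocolitica — 5 left.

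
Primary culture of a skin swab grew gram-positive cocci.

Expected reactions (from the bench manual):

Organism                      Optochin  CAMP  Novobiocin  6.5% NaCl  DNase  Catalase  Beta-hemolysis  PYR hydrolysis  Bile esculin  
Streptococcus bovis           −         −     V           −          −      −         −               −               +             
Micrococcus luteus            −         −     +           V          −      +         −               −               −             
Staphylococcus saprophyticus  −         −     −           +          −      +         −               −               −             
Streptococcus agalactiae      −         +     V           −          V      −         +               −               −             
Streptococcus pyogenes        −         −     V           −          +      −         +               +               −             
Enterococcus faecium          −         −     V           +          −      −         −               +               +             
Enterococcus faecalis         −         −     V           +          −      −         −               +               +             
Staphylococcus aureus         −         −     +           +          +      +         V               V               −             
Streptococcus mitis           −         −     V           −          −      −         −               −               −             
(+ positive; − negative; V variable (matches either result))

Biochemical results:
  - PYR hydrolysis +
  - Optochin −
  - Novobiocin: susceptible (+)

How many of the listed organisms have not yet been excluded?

Optochin −: all 9 remaining candidates are consistent.
PYR hydrolysis +: excludes 5 organisms — 4 left.
Novobiocin +: all 4 remaining candidates are consistent.
Still consistent: Enterococcus faecalis, Enterococcus faecium, Staphylococcus aureus, Streptococcus pyogenes.

4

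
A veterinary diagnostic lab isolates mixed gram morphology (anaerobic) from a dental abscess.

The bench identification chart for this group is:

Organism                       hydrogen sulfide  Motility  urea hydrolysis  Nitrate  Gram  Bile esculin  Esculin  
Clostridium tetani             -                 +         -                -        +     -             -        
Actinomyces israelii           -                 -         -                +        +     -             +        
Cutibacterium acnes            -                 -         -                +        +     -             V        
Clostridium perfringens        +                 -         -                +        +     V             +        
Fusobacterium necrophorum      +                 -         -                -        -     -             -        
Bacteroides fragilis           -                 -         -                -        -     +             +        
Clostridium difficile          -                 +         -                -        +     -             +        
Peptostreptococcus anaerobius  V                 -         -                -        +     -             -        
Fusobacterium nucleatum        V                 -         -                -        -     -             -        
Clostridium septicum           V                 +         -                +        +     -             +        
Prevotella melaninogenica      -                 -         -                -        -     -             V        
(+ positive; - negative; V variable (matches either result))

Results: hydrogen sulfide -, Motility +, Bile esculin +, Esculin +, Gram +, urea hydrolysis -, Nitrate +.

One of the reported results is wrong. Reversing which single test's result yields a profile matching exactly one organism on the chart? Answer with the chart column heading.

Bile esculin

As reported, no row in the chart matches all 7 reactions.
Reversing hydrogen sulfide → still no organism matches.
Reversing Gram → still no organism matches.
Reversing Nitrate → still no organism matches.
Reversing urea hydrolysis → still no organism matches.
Reversing Bile esculin (to -) → unique match: Clostridium septicum.
Reversing Motility → still no organism matches.
Reversing Esculin → still no organism matches.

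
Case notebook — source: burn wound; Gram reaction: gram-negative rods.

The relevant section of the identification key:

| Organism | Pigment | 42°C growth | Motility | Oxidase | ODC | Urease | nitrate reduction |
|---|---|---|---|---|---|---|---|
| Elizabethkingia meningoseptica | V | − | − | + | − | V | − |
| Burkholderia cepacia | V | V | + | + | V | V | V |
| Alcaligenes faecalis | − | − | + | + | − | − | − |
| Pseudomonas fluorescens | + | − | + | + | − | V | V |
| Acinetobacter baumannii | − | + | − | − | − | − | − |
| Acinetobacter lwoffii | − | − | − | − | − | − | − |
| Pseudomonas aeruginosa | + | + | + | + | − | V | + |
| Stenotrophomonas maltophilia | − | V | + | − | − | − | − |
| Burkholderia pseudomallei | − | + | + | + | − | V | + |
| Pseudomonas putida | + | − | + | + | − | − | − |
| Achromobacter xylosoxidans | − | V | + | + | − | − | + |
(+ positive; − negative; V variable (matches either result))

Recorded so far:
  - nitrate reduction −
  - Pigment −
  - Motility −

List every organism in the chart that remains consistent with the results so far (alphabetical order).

Pigment −: excludes Pseudomonas fluorescens, Pseudomonas aeruginosa, Pseudomonas putida — 8 left.
Motility −: excludes 5 organisms — 3 left.
nitrate reduction −: all 3 remaining candidates are consistent.

Acinetobacter baumannii, Acinetobacter lwoffii, Elizabethkingia meningoseptica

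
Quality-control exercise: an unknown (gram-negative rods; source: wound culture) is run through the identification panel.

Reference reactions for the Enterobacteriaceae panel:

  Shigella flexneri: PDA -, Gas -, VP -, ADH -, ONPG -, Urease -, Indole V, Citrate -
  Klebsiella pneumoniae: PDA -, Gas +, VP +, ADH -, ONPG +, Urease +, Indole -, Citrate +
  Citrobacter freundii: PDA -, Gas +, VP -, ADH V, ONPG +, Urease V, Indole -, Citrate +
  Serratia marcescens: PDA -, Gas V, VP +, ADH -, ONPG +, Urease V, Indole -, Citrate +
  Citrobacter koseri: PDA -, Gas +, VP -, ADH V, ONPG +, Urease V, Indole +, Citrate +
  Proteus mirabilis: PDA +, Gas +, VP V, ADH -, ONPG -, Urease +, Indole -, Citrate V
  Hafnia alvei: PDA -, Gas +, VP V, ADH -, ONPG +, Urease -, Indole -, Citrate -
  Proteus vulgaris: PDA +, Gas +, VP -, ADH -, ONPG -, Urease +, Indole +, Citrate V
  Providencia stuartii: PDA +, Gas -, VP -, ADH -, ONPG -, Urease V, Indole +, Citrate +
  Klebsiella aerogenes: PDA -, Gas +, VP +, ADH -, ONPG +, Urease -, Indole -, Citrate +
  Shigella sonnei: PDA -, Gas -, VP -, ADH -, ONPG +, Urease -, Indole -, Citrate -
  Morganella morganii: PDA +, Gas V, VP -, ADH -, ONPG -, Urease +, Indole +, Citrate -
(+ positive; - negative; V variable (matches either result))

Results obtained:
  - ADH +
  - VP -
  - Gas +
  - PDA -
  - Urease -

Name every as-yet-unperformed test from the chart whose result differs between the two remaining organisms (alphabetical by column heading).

Urease -: excludes Klebsiella pneumoniae, Proteus mirabilis, Proteus vulgaris, Morganella morganii — 8 left.
PDA -: excludes Providencia stuartii — 7 left.
Gas +: excludes Shigella flexneri, Shigella sonnei — 5 left.
VP -: excludes Serratia marcescens, Klebsiella aerogenes — 3 left.
ADH +: excludes Hafnia alvei — 2 left.
Two candidates remain: Citrobacter freundii and Citrobacter koseri.
  ONPG: + vs + — same for both, does not separate.
  Indole: Citrobacter freundii -, Citrobacter koseri + — discriminates.
  Citrate: + vs + — same for both, does not separate.

Indole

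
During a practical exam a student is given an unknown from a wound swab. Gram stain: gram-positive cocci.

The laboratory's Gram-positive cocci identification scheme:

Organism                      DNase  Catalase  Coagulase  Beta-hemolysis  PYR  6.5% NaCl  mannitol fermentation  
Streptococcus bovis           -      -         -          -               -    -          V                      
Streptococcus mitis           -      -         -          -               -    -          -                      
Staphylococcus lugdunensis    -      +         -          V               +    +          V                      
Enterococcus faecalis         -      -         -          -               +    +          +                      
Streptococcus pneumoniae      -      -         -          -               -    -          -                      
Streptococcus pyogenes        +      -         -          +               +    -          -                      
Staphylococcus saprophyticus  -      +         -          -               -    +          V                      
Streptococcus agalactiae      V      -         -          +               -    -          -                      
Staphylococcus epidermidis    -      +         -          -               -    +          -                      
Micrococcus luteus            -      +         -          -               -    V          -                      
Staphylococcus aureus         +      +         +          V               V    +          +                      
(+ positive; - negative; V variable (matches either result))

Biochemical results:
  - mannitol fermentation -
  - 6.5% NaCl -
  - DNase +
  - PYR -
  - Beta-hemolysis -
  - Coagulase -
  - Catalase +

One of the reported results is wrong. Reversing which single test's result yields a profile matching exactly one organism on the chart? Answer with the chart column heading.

DNase

As reported, no row in the chart matches all 7 reactions.
Reversing Coagulase → still no organism matches.
Reversing PYR → still no organism matches.
Reversing DNase (to -) → unique match: Micrococcus luteus.
Reversing mannitol fermentation → still no organism matches.
Reversing Catalase → still no organism matches.
Reversing Beta-hemolysis → still no organism matches.
Reversing 6.5% NaCl → still no organism matches.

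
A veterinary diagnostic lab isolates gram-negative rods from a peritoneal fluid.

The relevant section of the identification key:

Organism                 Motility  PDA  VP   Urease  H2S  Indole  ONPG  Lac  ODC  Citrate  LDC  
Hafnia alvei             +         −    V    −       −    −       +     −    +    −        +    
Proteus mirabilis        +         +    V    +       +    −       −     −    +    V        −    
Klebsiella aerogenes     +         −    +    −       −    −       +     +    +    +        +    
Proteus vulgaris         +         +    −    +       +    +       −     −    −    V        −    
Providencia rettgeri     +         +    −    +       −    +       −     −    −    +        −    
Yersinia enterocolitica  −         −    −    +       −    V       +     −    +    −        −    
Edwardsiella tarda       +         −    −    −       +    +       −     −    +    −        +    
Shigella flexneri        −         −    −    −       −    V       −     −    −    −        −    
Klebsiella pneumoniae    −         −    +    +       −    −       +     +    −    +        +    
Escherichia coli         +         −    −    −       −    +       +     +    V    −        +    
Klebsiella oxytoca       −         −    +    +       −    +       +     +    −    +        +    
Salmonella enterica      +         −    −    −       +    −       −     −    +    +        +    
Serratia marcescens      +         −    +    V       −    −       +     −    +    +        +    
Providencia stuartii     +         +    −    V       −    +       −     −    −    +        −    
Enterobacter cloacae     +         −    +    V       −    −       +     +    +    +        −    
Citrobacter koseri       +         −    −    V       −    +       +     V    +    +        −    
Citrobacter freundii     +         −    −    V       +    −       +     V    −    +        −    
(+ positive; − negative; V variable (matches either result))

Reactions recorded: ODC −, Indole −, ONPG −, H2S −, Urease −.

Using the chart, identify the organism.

ODC −: excludes 9 organisms — 8 left.
Indole −: excludes 5 organisms — 3 left.
H2S −: excludes Citrobacter freundii — 2 left.
Urease −: excludes Klebsiella pneumoniae — 1 left.
ONPG −: the one remaining candidate is consistent.

Shigella flexneri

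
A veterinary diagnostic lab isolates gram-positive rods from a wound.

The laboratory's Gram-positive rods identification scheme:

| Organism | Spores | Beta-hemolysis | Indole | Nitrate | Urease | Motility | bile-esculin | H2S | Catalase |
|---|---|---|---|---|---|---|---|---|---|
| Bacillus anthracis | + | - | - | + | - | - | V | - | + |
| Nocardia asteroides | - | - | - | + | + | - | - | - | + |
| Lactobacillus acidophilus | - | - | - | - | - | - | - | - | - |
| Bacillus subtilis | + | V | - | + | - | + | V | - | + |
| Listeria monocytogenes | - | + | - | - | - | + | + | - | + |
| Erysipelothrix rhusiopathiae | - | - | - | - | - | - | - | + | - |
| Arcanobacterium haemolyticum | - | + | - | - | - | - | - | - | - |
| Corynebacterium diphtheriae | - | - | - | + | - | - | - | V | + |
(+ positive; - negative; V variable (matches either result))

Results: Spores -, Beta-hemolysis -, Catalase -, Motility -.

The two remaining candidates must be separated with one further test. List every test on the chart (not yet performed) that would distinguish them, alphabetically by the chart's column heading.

H2S

Motility -: excludes Bacillus subtilis, Listeria monocytogenes — 6 left.
Spores -: excludes Bacillus anthracis — 5 left.
Catalase -: excludes Nocardia asteroides, Corynebacterium diphtheriae — 3 left.
Beta-hemolysis -: excludes Arcanobacterium haemolyticum — 2 left.
Two candidates remain: Erysipelothrix rhusiopathiae and Lactobacillus acidophilus.
  Indole: - vs - — same for both, does not separate.
  Nitrate: - vs - — same for both, does not separate.
  Urease: - vs - — same for both, does not separate.
  bile-esculin: - vs - — same for both, does not separate.
  H2S: Erysipelothrix rhusiopathiae +, Lactobacillus acidophilus - — discriminates.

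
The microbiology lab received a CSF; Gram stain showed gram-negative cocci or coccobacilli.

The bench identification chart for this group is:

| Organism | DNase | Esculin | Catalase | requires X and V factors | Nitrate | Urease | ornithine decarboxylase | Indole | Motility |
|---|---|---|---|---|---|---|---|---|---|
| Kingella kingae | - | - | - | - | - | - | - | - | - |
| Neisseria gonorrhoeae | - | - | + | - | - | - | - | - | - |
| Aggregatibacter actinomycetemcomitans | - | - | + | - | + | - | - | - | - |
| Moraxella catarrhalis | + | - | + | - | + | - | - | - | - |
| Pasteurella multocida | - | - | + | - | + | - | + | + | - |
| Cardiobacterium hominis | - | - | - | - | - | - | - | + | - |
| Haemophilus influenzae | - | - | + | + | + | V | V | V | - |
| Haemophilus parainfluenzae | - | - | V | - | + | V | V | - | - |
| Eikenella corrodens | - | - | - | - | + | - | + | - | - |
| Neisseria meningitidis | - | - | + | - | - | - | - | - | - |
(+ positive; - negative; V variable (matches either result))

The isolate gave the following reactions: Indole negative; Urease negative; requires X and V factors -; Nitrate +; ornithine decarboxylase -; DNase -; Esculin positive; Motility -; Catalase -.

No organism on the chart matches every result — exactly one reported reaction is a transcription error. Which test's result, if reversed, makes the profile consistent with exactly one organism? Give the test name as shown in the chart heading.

Esculin

As reported, no row in the chart matches all 9 reactions.
Reversing Esculin (to -) → unique match: Haemophilus parainfluenzae.
Reversing Nitrate → still no organism matches.
Reversing DNase → still no organism matches.
Reversing Motility → still no organism matches.
Reversing Urease → still no organism matches.
Reversing ornithine decarboxylase → still no organism matches.
Reversing Catalase → still no organism matches.
Reversing Indole → still no organism matches.
Reversing requires X and V factors → still no organism matches.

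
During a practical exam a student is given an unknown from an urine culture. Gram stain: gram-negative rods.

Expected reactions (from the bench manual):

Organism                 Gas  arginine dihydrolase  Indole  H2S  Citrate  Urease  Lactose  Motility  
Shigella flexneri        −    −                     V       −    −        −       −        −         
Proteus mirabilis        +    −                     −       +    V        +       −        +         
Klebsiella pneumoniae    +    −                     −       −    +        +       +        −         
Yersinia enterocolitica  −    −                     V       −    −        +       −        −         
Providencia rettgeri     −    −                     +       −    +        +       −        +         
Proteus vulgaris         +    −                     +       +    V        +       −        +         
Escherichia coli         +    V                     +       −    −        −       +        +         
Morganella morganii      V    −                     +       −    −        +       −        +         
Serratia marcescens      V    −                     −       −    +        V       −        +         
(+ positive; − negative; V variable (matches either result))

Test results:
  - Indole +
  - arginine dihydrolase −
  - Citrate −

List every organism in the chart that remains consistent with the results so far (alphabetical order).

arginine dihydrolase −: all 9 remaining candidates are consistent.
Citrate −: excludes Klebsiella pneumoniae, Providencia rettgeri, Serratia marcescens — 6 left.
Indole +: excludes Proteus mirabilis — 5 left.

Escherichia coli, Morganella morganii, Proteus vulgaris, Shigella flexneri, Yersinia enterocolitica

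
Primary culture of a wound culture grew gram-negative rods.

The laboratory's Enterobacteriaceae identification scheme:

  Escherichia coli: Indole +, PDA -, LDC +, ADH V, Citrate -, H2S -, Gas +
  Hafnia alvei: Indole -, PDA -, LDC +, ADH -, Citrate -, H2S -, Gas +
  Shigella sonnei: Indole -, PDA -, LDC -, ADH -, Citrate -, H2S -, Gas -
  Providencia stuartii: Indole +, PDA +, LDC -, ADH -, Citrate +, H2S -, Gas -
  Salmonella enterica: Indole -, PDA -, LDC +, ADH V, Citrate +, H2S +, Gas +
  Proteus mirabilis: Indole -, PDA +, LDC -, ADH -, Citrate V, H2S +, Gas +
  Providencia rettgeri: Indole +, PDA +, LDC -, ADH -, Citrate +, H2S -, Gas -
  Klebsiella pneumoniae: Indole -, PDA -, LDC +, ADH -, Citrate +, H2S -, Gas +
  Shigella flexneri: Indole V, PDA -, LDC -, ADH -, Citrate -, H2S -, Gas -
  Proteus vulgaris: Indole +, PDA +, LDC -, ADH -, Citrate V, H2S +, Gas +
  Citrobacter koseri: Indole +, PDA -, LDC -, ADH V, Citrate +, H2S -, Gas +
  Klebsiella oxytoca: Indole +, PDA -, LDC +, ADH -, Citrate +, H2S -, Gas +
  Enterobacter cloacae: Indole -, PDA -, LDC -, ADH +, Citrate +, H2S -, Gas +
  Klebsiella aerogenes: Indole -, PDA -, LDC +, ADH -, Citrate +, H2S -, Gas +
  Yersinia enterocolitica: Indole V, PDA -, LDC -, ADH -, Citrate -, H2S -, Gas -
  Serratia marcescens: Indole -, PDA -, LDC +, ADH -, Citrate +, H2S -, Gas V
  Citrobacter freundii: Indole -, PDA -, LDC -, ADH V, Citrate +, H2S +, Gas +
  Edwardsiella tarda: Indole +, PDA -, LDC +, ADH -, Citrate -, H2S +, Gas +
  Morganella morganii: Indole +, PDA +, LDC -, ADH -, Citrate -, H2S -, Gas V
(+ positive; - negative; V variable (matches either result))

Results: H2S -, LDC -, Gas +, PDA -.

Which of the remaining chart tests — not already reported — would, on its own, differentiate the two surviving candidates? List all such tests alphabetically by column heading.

Indole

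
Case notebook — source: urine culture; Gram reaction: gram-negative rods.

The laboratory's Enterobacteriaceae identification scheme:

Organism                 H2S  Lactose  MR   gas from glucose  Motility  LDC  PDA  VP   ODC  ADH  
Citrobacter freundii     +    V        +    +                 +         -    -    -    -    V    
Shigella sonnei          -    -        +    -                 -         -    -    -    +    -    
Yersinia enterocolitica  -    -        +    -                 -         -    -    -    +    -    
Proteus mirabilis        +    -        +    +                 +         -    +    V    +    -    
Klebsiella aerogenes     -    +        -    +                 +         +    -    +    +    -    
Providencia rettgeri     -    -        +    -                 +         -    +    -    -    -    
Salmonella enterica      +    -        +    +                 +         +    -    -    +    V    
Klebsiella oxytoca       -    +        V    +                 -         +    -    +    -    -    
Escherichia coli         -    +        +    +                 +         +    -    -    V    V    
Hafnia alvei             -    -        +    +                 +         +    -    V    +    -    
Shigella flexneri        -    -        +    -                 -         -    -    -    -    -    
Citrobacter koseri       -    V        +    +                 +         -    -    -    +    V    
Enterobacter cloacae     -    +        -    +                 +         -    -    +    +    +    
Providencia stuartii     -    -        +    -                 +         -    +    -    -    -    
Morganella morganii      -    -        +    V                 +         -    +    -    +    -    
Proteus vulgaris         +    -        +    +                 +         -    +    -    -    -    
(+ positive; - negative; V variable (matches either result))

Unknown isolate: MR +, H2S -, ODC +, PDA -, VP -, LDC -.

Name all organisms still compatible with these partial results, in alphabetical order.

Citrobacter koseri, Shigella sonnei, Yersinia enterocolitica

H2S -: excludes Citrobacter freundii, Proteus mirabilis, Salmonella enterica, Proteus vulgaris — 12 left.
MR +: excludes Klebsiella aerogenes, Enterobacter cloacae — 10 left.
PDA -: excludes Providencia rettgeri, Providencia stuartii, Morganella morganii — 7 left.
VP -: excludes Klebsiella oxytoca — 6 left.
ODC +: excludes Shigella flexneri — 5 left.
LDC -: excludes Escherichia coli, Hafnia alvei — 3 left.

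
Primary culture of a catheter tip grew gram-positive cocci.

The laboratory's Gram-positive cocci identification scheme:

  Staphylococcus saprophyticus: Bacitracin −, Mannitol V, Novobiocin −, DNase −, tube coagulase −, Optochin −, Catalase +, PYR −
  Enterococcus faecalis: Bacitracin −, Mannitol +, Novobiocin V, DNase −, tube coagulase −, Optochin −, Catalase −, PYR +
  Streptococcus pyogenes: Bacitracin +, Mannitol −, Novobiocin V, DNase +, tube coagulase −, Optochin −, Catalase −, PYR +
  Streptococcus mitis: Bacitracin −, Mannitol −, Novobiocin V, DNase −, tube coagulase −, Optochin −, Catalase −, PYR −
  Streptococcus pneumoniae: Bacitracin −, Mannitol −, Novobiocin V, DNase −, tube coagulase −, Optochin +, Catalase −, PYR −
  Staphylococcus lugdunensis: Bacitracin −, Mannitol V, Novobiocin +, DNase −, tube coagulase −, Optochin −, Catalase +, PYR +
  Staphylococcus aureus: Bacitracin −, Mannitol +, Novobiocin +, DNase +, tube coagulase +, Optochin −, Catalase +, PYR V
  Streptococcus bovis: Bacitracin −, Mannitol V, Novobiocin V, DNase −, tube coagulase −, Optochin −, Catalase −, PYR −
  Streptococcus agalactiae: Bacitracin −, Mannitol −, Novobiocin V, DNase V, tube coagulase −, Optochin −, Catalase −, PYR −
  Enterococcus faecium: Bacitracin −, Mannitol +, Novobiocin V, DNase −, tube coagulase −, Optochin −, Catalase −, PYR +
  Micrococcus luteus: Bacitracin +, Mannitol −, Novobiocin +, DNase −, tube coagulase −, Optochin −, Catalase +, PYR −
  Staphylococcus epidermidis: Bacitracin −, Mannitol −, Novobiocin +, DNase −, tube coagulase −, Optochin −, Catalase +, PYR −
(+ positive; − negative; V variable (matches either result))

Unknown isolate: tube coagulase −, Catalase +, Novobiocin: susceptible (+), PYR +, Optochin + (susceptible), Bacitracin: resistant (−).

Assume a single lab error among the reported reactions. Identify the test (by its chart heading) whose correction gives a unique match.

As reported, no row in the chart matches all 6 reactions.
Reversing PYR → still no organism matches.
Reversing Catalase → still no organism matches.
Reversing Bacitracin → still no organism matches.
Reversing tube coagulase → still no organism matches.
Reversing Optochin (to −) → unique match: Staphylococcus lugdunensis.
Reversing Novobiocin → still no organism matches.

Optochin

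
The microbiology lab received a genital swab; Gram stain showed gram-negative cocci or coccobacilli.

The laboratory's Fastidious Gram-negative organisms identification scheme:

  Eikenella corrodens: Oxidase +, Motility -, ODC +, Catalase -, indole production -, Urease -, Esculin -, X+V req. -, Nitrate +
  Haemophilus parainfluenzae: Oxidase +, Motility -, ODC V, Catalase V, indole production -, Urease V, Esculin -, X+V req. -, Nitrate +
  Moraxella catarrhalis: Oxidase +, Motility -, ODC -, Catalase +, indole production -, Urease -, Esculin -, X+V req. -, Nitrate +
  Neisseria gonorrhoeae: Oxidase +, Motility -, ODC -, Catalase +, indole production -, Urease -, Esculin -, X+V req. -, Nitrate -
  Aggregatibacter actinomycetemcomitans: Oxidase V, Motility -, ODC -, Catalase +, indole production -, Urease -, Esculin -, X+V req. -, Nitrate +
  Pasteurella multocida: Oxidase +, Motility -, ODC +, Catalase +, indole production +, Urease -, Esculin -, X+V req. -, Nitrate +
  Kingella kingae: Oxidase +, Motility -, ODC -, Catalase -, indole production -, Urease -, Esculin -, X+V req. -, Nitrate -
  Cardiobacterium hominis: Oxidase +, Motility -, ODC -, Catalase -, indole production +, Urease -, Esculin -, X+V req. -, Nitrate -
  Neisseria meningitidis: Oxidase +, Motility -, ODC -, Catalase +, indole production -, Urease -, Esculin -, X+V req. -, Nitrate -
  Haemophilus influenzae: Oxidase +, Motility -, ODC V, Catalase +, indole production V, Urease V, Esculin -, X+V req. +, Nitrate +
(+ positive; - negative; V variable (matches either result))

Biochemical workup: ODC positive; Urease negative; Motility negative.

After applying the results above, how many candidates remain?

4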